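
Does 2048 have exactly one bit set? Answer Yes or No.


0b100000000000. Only one bit set => Yes

Yes


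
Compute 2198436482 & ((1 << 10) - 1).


2198436482 & 1023 = 642

642


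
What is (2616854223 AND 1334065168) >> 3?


Step 1: 2616854223 & 1334065168 = 192937984
Step 2: 192937984 >> 3 = 24117248

24117248


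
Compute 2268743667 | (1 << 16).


2268743667 | (1 << 16) = 2268743667 | 65536 = 2268809203

2268809203


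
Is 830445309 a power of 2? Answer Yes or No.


0b110001011111111001011011111101. Multiple bits set => No

No


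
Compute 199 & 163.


0b11000111 & 0b10100011 = 0b10000011 = 131

131


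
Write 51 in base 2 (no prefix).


51 = 110011 in binary

110011


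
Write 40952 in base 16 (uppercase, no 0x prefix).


40952 = 9FF8 hex

9FF8


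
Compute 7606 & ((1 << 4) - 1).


7606 & 15 = 6

6


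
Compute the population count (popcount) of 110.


0b1101110 has 5 set bits

5


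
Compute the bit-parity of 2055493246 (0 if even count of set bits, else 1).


0b1111010100001000101011001111110 has 17 ones => parity 1

1


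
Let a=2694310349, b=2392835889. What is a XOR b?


2694310349 ^ 2392835889 = 772288252

772288252


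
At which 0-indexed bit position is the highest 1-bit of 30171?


0b111010111011011. Highest set bit at position 14

14


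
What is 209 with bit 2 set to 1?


209 | (1 << 2) = 209 | 4 = 213

213


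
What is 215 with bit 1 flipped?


215 ^ (1 << 1) = 215 ^ 2 = 213

213


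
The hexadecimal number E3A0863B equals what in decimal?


E3A0863B hex = 3818948155 decimal

3818948155


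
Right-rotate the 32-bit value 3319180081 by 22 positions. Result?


Rotate 0b11000101110101101010101100110001 right by 22 (32-bit) = 0b1011010101011001100011100010111 = 1521272599

1521272599


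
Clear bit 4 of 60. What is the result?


60 & ~(1 << 4) = 44

44


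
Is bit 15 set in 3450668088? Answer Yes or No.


0b11001101101011010000010000111000, bit 15 = 0. No

No


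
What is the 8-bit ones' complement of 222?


222 ^ 255 = 33

33


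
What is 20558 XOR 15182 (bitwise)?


0b101000001001110 ^ 0b11101101001110 = 0b110101100000000 = 27392

27392


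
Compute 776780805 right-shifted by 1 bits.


0b101110010011001011110000000101 >> 1 = 0b10111001001100101111000000010 = 388390402

388390402


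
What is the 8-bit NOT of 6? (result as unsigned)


~0b110 = 0b11111001 = 249 (8-bit unsigned)

249


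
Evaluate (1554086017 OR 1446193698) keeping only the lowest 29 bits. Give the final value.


Step 1: 1554086017 | 1446193698 = 1588820643
Step 2: 1588820643 & 536870911 = 515078819

515078819


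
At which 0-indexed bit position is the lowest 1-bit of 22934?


0b101100110010110. Lowest set bit at position 1

1


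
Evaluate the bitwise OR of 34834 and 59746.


0b1000100000010010 | 0b1110100101100010 = 0b1110100101110010 = 59762

59762


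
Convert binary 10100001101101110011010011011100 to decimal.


10100001101101110011010011011100 in decimal = 2713138396

2713138396


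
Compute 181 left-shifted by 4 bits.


0b10110101 << 4 = 0b101101010000 = 2896

2896


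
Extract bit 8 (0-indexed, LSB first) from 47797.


0b1011101010110101, position 8 = 0

0


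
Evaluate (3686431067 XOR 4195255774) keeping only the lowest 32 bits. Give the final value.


Step 1: 3686431067 ^ 4195255774 = 565509253
Step 2: 565509253 & 4294967295 = 565509253

565509253


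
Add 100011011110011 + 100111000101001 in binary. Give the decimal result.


100011011110011 + 100111000101001 = 1001010100011100 = 38172

38172


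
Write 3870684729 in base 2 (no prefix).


3870684729 = 11100110101101011111011000111001 in binary

11100110101101011111011000111001


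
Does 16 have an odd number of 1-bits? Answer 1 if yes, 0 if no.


0b10000 has 1 ones => parity 1

1


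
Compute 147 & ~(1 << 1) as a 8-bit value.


147 & ~(1 << 1) = 145

145


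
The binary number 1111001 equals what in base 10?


1111001 in decimal = 121

121


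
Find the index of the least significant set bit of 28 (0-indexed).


0b11100. Lowest set bit at position 2

2


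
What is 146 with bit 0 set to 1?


146 | (1 << 0) = 146 | 1 = 147

147


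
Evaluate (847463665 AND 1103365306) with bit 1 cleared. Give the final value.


Step 1: 847463665 & 1103365306 = 8389808
Step 2: 8389808 & ~(1 << 1) = 8389808

8389808


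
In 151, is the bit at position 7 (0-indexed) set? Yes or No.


0b10010111, bit 7 = 1. Yes

Yes


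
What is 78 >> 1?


0b1001110 >> 1 = 0b100111 = 39

39


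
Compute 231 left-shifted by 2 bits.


0b11100111 << 2 = 0b1110011100 = 924

924


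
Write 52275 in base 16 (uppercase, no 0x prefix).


52275 = CC33 hex

CC33


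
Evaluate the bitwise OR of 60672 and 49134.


0b1110110100000000 | 0b1011111111101110 = 0b1111111111101110 = 65518

65518


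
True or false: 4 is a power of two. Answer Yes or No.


0b100. Only one bit set => Yes

Yes


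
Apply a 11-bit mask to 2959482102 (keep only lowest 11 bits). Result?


2959482102 & 2047 = 1270

1270


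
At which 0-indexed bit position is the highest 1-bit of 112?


0b1110000. Highest set bit at position 6

6


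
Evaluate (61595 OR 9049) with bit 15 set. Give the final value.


Step 1: 61595 | 9049 = 62427
Step 2: 62427 | (1 << 15) = 62427 | 32768 = 62427

62427


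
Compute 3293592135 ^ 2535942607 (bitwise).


0b11000100010100000011101001000111 ^ 0b10010111001001110110100111001111 = 0b1010011011101110101001110001000 = 1400329096

1400329096


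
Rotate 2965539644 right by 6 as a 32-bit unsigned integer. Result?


Rotate 0b10110000110000101000101100111100 right by 6 (32-bit) = 0b11110010110000110000101000101100 = 4072868396

4072868396


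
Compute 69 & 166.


0b1000101 & 0b10100110 = 0b100 = 4

4


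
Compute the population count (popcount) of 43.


0b101011 has 4 set bits

4


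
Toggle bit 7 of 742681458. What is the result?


742681458 ^ (1 << 7) = 742681458 ^ 128 = 742681586

742681586


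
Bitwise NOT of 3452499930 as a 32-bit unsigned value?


~0b11001101110010001111011111011010 = 0b110010001101110000100000100101 = 842467365 (32-bit unsigned)

842467365


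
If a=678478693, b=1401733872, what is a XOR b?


678478693 ^ 1401733872 = 2080113045

2080113045


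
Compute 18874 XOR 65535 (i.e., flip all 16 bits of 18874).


18874 ^ 65535 = 46661

46661


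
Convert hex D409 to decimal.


D409 hex = 54281 decimal

54281


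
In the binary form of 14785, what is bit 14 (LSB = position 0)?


0b11100111000001, position 14 = 0

0


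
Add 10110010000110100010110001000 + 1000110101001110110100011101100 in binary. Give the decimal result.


10110010000110100010110001000 + 1000110101001110110100011101100 = 1011100111010101010111001110100 = 1558883956

1558883956


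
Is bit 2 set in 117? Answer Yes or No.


0b1110101, bit 2 = 1. Yes

Yes


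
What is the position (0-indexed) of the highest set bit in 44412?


0b1010110101111100. Highest set bit at position 15

15


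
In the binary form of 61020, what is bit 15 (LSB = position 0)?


0b1110111001011100, position 15 = 1

1


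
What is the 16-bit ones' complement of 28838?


28838 ^ 65535 = 36697

36697


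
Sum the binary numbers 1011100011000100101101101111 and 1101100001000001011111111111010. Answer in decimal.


1011100011000100101101101111 + 1101100001000001011111111111010 = 1110111101011010000101101101001 = 2007829353

2007829353


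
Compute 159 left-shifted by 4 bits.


0b10011111 << 4 = 0b100111110000 = 2544

2544


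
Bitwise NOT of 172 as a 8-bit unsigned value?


~0b10101100 = 0b1010011 = 83 (8-bit unsigned)

83


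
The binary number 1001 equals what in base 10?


1001 in decimal = 9

9


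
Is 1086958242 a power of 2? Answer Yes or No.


0b1000000110010011010101010100010. Multiple bits set => No

No


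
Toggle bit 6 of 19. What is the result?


19 ^ (1 << 6) = 19 ^ 64 = 83

83


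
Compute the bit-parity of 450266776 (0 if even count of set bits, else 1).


0b11010110101101000011010011000 has 14 ones => parity 0

0


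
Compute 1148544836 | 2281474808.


0b1000100011101010110011101000100 | 0b10000111111111001000101011111000 = 0b11000111111111011110111111111100 = 3355308028

3355308028


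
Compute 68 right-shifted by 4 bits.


0b1000100 >> 4 = 0b100 = 4

4


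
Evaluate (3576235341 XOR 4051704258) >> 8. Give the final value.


Step 1: 3576235341 ^ 4051704258 = 615062671
Step 2: 615062671 >> 8 = 2402588

2402588


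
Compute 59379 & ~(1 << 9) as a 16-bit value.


59379 & ~(1 << 9) = 58867

58867


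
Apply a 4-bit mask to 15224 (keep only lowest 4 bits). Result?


15224 & 15 = 8

8


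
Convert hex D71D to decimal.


D71D hex = 55069 decimal

55069


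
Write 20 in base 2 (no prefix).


20 = 10100 in binary

10100


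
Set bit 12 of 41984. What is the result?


41984 | (1 << 12) = 41984 | 4096 = 46080

46080


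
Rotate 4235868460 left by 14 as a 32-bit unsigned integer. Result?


Rotate 0b11111100011110100011100100101100 left by 14 (32-bit) = 0b10001110010010110011111100011110 = 2387296030

2387296030


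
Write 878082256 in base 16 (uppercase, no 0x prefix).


878082256 = 345678D0 hex

345678D0


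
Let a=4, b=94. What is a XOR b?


4 ^ 94 = 90

90


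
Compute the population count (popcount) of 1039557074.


0b111101111101100110000111010010 has 18 set bits

18


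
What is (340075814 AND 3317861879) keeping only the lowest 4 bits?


Step 1: 340075814 & 3317861879 = 71304486
Step 2: 71304486 & 15 = 6

6


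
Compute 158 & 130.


0b10011110 & 0b10000010 = 0b10000010 = 130

130


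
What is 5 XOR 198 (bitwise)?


0b101 ^ 0b11000110 = 0b11000011 = 195

195


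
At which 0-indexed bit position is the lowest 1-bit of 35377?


0b1000101000110001. Lowest set bit at position 0

0


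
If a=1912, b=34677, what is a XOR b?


1912 ^ 34677 = 32781

32781


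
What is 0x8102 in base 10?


8102 hex = 33026 decimal

33026


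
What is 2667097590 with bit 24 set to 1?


2667097590 | (1 << 24) = 2667097590 | 16777216 = 2683874806

2683874806


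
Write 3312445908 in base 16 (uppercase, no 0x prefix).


3312445908 = C56FE9D4 hex

C56FE9D4


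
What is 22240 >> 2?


0b101011011100000 >> 2 = 0b1010110111000 = 5560

5560


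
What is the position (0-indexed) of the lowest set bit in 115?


0b1110011. Lowest set bit at position 0

0


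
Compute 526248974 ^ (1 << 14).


526248974 ^ (1 << 14) = 526248974 ^ 16384 = 526232590

526232590


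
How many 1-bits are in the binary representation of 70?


0b1000110 has 3 set bits

3


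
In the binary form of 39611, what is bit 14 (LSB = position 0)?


0b1001101010111011, position 14 = 0

0


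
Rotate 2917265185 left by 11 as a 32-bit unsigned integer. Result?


Rotate 0b10101101111000011110111100100001 left by 11 (32-bit) = 0b1111011110010000110101101111 = 259591535

259591535


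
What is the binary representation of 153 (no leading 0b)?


153 = 10011001 in binary

10011001


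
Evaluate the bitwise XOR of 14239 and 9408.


0b11011110011111 ^ 0b10010011000000 = 0b1001101011111 = 4959

4959


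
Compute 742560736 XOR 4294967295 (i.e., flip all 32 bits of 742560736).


742560736 ^ 4294967295 = 3552406559

3552406559


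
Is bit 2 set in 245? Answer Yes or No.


0b11110101, bit 2 = 1. Yes

Yes


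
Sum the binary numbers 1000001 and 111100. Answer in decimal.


1000001 + 111100 = 1111101 = 125

125


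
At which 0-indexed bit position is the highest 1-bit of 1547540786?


0b1011100001111011001100100110010. Highest set bit at position 30

30


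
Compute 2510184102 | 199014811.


0b10010101100111100101111010100110 | 0b1011110111001011100110011011 = 0b10011111110111101111111110111111 = 2682191807

2682191807


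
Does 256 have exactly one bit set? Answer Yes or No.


0b100000000. Only one bit set => Yes

Yes


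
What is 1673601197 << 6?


0b1100011110000010010000010101101 << 6 = 0b1100011110000010010000010101101000000 = 107110476608

107110476608


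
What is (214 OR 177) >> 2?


Step 1: 214 | 177 = 247
Step 2: 247 >> 2 = 61

61


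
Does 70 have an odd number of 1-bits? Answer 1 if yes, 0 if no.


0b1000110 has 3 ones => parity 1

1


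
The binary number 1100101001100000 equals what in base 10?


1100101001100000 in decimal = 51808

51808


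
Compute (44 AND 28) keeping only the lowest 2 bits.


Step 1: 44 & 28 = 12
Step 2: 12 & 3 = 0

0


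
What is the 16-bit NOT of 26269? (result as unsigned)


~0b110011010011101 = 0b1001100101100010 = 39266 (16-bit unsigned)

39266


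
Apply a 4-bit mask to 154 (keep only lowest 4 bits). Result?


154 & 15 = 10

10


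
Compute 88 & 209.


0b1011000 & 0b11010001 = 0b1010000 = 80

80


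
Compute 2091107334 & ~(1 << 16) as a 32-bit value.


2091107334 & ~(1 << 16) = 2091041798

2091041798


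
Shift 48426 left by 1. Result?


0b1011110100101010 << 1 = 0b10111101001010100 = 96852

96852


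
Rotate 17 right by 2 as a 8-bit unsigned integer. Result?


Rotate 0b10001 right by 2 (8-bit) = 0b1000100 = 68

68


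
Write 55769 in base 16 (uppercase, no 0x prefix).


55769 = D9D9 hex

D9D9


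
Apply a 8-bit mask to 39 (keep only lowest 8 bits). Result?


39 & 255 = 39

39


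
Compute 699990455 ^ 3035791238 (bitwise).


0b101001101110010000000110110111 ^ 0b10110100111100100111111110000110 = 0b10011101010010110111111000110001 = 2638970417

2638970417


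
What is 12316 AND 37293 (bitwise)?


0b11000000011100 & 0b1001000110101101 = 0b1000000001100 = 4108

4108


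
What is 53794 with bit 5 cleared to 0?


53794 & ~(1 << 5) = 53762

53762


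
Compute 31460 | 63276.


0b111101011100100 | 0b1111011100101100 = 0b1111111111101100 = 65516

65516


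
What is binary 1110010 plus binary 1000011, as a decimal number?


1110010 + 1000011 = 10110101 = 181

181


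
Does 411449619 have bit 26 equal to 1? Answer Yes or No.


0b11000100001100011100100010011, bit 26 = 0. No

No


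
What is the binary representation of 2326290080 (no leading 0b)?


2326290080 = 10001010101010000101111010100000 in binary

10001010101010000101111010100000


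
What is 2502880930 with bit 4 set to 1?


2502880930 | (1 << 4) = 2502880930 | 16 = 2502880946

2502880946


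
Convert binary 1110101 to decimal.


1110101 in decimal = 117

117


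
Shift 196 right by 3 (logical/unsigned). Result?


0b11000100 >> 3 = 0b11000 = 24

24


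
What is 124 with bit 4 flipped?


124 ^ (1 << 4) = 124 ^ 16 = 108

108


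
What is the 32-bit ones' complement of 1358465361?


1358465361 ^ 4294967295 = 2936501934

2936501934


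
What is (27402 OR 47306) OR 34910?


Step 1: 27402 | 47306 = 64458
Step 2: 64458 | 34910 = 64478

64478


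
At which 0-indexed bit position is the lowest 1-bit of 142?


0b10001110. Lowest set bit at position 1

1


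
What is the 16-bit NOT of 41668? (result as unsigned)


~0b1010001011000100 = 0b101110100111011 = 23867 (16-bit unsigned)

23867


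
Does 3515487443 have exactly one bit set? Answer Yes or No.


0b11010001100010100001010011010011. Multiple bits set => No

No


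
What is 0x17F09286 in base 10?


17F09286 hex = 401642118 decimal

401642118


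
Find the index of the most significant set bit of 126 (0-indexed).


0b1111110. Highest set bit at position 6

6


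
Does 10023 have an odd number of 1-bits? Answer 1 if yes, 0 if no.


0b10011100100111 has 8 ones => parity 0

0


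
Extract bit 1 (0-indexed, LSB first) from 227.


0b11100011, position 1 = 1

1


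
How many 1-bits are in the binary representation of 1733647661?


0b1100111010101010101110100101101 has 18 set bits

18


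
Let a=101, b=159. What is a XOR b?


101 ^ 159 = 250

250


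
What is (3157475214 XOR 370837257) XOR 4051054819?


Step 1: 3157475214 ^ 370837257 = 2854860935
Step 2: 2854860935 ^ 4051054819 = 1532987492

1532987492


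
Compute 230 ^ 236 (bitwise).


0b11100110 ^ 0b11101100 = 0b1010 = 10

10


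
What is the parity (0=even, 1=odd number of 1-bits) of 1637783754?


0b1100001100111101001100011001010 has 15 ones => parity 1

1


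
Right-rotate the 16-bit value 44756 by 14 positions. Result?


Rotate 0b1010111011010100 right by 14 (16-bit) = 0b1011101101010010 = 47954

47954


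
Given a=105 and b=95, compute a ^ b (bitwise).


105 ^ 95 = 54

54


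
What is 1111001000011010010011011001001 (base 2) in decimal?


1111001000011010010011011001001 in decimal = 2030905033

2030905033


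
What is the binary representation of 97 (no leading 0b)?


97 = 1100001 in binary

1100001


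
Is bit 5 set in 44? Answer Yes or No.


0b101100, bit 5 = 1. Yes

Yes


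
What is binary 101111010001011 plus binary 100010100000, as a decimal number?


101111010001011 + 100010100000 = 110011100101011 = 26411

26411


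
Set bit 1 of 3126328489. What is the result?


3126328489 | (1 << 1) = 3126328489 | 2 = 3126328491

3126328491


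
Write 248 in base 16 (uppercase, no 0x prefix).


248 = F8 hex

F8


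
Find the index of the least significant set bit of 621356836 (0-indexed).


0b100101000010010010011100100100. Lowest set bit at position 2

2


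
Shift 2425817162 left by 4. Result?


0b10010000100101110000100001001010 << 4 = 0b100100001001011100001000010010100000 = 38813074592

38813074592


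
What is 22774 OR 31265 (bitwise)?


0b101100011110110 | 0b111101000100001 = 0b111101011110111 = 31479

31479


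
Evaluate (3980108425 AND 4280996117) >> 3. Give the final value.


Step 1: 3980108425 & 4280996117 = 3978985473
Step 2: 3978985473 >> 3 = 497373184

497373184


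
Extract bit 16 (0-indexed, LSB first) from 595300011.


0b100011011110111000111010101011, position 16 = 1

1


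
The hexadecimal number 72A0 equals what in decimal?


72A0 hex = 29344 decimal

29344


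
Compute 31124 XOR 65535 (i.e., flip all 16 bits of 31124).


31124 ^ 65535 = 34411

34411


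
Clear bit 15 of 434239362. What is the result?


434239362 & ~(1 << 15) = 434206594

434206594


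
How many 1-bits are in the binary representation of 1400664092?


0b1010011011111000111000000011100 has 15 set bits

15


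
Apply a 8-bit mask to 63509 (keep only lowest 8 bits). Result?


63509 & 255 = 21

21


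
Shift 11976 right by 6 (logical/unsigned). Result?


0b10111011001000 >> 6 = 0b10111011 = 187

187


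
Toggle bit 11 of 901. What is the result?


901 ^ (1 << 11) = 901 ^ 2048 = 2949

2949


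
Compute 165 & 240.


0b10100101 & 0b11110000 = 0b10100000 = 160

160


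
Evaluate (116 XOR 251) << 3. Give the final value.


Step 1: 116 ^ 251 = 143
Step 2: 143 << 3 = 1144

1144


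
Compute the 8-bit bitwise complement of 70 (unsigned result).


~0b1000110 = 0b10111001 = 185 (8-bit unsigned)

185


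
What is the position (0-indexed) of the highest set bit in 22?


0b10110. Highest set bit at position 4

4


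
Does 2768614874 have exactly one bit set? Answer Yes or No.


0b10100101000001011011010111011010. Multiple bits set => No

No


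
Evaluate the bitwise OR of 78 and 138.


0b1001110 | 0b10001010 = 0b11001110 = 206

206


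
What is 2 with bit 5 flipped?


2 ^ (1 << 5) = 2 ^ 32 = 34

34


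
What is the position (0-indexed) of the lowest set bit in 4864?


0b1001100000000. Lowest set bit at position 8

8


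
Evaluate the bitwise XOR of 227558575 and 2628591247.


0b1101100100000100010010101111 ^ 0b10011100101011010001111010001111 = 0b10010001001111010101101000100000 = 2436717088

2436717088


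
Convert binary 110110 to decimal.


110110 in decimal = 54

54


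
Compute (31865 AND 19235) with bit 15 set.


Step 1: 31865 & 19235 = 18465
Step 2: 18465 | (1 << 15) = 18465 | 32768 = 51233

51233


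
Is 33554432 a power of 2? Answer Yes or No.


0b10000000000000000000000000. Only one bit set => Yes

Yes


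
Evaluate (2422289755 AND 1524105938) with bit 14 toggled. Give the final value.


Step 1: 2422289755 & 1524105938 = 272629842
Step 2: 272629842 ^ (1 << 14) = 272629842 ^ 16384 = 272646226

272646226


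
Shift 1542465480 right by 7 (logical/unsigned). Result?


0b1011011111100000010011111001000 >> 7 = 0b101101111110000001001111 = 12050511

12050511


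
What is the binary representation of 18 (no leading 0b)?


18 = 10010 in binary

10010


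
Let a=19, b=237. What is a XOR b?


19 ^ 237 = 254

254


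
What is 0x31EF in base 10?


31EF hex = 12783 decimal

12783


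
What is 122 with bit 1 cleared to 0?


122 & ~(1 << 1) = 120

120


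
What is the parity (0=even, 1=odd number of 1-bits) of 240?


0b11110000 has 4 ones => parity 0

0


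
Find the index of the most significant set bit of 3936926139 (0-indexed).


0b11101010101010001011100110111011. Highest set bit at position 31

31


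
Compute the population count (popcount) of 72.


0b1001000 has 2 set bits

2


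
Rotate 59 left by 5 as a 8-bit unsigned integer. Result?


Rotate 0b111011 left by 5 (8-bit) = 0b1100111 = 103

103


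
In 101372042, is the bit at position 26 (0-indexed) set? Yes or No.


0b110000010101101000010001010, bit 26 = 1. Yes

Yes


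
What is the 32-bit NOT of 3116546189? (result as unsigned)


~0b10111001110000101011100010001101 = 0b1000110001111010100011101110010 = 1178421106 (32-bit unsigned)

1178421106


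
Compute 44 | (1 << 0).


44 | (1 << 0) = 44 | 1 = 45

45


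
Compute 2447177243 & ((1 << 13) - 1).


2447177243 & 8191 = 5659

5659


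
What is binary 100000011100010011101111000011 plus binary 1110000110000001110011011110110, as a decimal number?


100000011100010011101111000011 + 1110000110000001110011011110110 = 10010001001100100010001010111001 = 2435982009

2435982009


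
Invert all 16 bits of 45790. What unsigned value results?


45790 ^ 65535 = 19745

19745


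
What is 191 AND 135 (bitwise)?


0b10111111 & 0b10000111 = 0b10000111 = 135

135


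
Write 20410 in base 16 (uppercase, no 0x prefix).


20410 = 4FBA hex

4FBA


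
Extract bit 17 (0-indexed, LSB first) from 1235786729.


0b1001001101010001001101111101001, position 17 = 0

0


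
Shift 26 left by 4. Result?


0b11010 << 4 = 0b110100000 = 416

416


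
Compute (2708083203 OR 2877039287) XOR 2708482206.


Step 1: 2708083203 | 2877039287 = 2877174455
Step 2: 2877174455 ^ 2708482206 = 168696361

168696361


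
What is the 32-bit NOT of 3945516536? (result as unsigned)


~0b11101011001010111100110111111000 = 0b10100110101000011001000000111 = 349450759 (32-bit unsigned)

349450759


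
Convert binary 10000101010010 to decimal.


10000101010010 in decimal = 8530

8530


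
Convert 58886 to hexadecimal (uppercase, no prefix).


58886 = E606 hex

E606


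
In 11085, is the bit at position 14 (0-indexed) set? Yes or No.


0b10101101001101, bit 14 = 0. No

No


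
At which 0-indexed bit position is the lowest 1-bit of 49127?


0b1011111111100111. Lowest set bit at position 0

0


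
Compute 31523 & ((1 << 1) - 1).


31523 & 1 = 1

1


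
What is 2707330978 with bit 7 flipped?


2707330978 ^ (1 << 7) = 2707330978 ^ 128 = 2707330850

2707330850


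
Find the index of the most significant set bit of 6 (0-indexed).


0b110. Highest set bit at position 2

2


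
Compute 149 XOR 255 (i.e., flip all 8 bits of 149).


149 ^ 255 = 106

106


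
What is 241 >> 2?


0b11110001 >> 2 = 0b111100 = 60

60


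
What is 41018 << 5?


0b1010000000111010 << 5 = 0b101000000011101000000 = 1312576

1312576


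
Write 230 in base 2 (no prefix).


230 = 11100110 in binary

11100110


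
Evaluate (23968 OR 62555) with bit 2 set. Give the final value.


Step 1: 23968 | 62555 = 65019
Step 2: 65019 | (1 << 2) = 65019 | 4 = 65023

65023


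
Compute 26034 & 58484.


0b110010110110010 & 0b1110010001110100 = 0b110010000110000 = 25648

25648


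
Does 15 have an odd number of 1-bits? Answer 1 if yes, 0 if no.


0b1111 has 4 ones => parity 0

0


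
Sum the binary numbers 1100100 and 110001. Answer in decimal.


1100100 + 110001 = 10010101 = 149

149


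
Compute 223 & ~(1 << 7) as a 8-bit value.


223 & ~(1 << 7) = 95

95


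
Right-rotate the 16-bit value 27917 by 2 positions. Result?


Rotate 0b110110100001101 right by 2 (16-bit) = 0b101101101000011 = 23363

23363


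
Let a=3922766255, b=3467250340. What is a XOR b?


3922766255 ^ 3467250340 = 662348555

662348555


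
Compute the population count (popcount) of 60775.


0b1110110101100111 has 11 set bits

11


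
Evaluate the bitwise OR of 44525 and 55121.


0b1010110111101101 | 0b1101011101010001 = 0b1111111111111101 = 65533

65533


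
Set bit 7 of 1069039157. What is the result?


1069039157 | (1 << 7) = 1069039157 | 128 = 1069039285

1069039285


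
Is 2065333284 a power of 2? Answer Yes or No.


0b1111011000110100111110000100100. Multiple bits set => No

No


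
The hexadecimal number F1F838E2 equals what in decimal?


F1F838E2 hex = 4059576546 decimal

4059576546


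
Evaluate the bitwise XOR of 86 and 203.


0b1010110 ^ 0b11001011 = 0b10011101 = 157

157


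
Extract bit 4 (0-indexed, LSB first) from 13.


0b1101, position 4 = 0

0


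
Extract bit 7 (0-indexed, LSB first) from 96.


0b1100000, position 7 = 0

0


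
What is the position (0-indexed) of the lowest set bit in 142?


0b10001110. Lowest set bit at position 1

1


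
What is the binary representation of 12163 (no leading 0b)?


12163 = 10111110000011 in binary

10111110000011


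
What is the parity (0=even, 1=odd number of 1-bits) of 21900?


0b101010110001100 has 7 ones => parity 1

1


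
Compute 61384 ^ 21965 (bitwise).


0b1110111111001000 ^ 0b101010111001101 = 0b1011101000000101 = 47621

47621


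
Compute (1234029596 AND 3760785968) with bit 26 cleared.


Step 1: 1234029596 & 3760785968 = 1074333712
Step 2: 1074333712 & ~(1 << 26) = 1074333712

1074333712


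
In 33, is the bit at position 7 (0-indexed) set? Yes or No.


0b100001, bit 7 = 0. No

No


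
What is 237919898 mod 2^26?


237919898 & 67108863 = 36593306

36593306


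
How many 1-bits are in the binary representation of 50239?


0b1100010000111111 has 9 set bits

9


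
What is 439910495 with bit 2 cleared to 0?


439910495 & ~(1 << 2) = 439910491

439910491


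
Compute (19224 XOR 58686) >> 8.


Step 1: 19224 ^ 58686 = 44582
Step 2: 44582 >> 8 = 174

174


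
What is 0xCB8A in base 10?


CB8A hex = 52106 decimal

52106


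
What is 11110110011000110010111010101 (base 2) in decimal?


11110110011000110010111010101 in decimal = 516711893

516711893


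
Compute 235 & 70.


0b11101011 & 0b1000110 = 0b1000010 = 66

66


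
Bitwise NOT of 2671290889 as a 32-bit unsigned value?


~0b10011111001110001010101000001001 = 0b1100000110001110101010111110110 = 1623676406 (32-bit unsigned)

1623676406


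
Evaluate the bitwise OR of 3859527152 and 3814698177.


0b11100110000010111011010111110000 | 0b11100011010111111010110011000001 = 0b11100111010111111011110111110001 = 3881811441

3881811441


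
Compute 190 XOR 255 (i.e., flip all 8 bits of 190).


190 ^ 255 = 65

65


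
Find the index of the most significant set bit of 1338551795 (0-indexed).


0b1001111110010001010110111110011. Highest set bit at position 30

30


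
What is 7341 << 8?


0b1110010101101 << 8 = 0b111001010110100000000 = 1879296

1879296


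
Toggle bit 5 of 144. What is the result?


144 ^ (1 << 5) = 144 ^ 32 = 176

176


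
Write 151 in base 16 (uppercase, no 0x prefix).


151 = 97 hex

97


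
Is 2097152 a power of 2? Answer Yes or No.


0b1000000000000000000000. Only one bit set => Yes

Yes


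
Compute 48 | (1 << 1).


48 | (1 << 1) = 48 | 2 = 50

50


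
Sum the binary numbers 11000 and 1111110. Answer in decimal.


11000 + 1111110 = 10010110 = 150

150


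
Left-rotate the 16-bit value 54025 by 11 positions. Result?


Rotate 0b1101001100001001 left by 11 (16-bit) = 0b100111010011000 = 20120

20120


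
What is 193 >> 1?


0b11000001 >> 1 = 0b1100000 = 96

96


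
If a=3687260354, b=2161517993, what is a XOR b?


3687260354 ^ 2161517993 = 1527842155

1527842155


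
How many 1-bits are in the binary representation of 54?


0b110110 has 4 set bits

4


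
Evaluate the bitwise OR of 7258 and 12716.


0b1110001011010 | 0b11000110101100 = 0b11110111111110 = 15870

15870


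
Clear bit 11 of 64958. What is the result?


64958 & ~(1 << 11) = 62910

62910


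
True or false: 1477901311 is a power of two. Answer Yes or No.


0b1011000000101101111101111111111. Multiple bits set => No

No


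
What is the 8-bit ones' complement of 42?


42 ^ 255 = 213

213


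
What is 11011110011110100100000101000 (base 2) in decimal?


11011110011110100100000101000 in decimal = 466569256

466569256


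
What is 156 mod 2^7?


156 & 127 = 28

28


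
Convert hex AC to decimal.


AC hex = 172 decimal

172


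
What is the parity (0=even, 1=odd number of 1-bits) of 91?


0b1011011 has 5 ones => parity 1

1


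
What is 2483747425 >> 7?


0b10010100000010101111101001100001 >> 7 = 0b1001010000001010111110100 = 19404276

19404276


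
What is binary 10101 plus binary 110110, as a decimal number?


10101 + 110110 = 1001011 = 75

75


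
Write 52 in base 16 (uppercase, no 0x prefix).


52 = 34 hex

34


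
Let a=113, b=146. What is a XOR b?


113 ^ 146 = 227

227


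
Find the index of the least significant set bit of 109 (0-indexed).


0b1101101. Lowest set bit at position 0

0


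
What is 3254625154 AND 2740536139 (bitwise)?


0b11000001111111011010001110000010 & 0b10100011010110010100001101001011 = 0b10000001010110010000001100000010 = 2170094338

2170094338


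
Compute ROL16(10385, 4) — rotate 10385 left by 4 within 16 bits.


Rotate 0b10100010010001 left by 4 (16-bit) = 0b1000100100010010 = 35090

35090


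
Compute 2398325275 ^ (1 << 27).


2398325275 ^ (1 << 27) = 2398325275 ^ 134217728 = 2264107547

2264107547


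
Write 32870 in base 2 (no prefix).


32870 = 1000000001100110 in binary

1000000001100110


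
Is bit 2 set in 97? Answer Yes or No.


0b1100001, bit 2 = 0. No

No


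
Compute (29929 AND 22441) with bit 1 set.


Step 1: 29929 & 22441 = 21673
Step 2: 21673 | (1 << 1) = 21673 | 2 = 21675

21675


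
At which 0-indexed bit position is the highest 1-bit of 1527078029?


0b1011011000001010101110010001101. Highest set bit at position 30

30


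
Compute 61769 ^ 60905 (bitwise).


0b1111000101001001 ^ 0b1110110111101001 = 0b1110010100000 = 7328

7328


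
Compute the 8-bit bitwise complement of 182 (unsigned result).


~0b10110110 = 0b1001001 = 73 (8-bit unsigned)

73


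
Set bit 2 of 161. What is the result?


161 | (1 << 2) = 161 | 4 = 165

165


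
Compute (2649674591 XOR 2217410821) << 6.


Step 1: 2649674591 ^ 2217410821 = 432394842
Step 2: 432394842 << 6 = 27673269888

27673269888


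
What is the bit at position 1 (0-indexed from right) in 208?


0b11010000, position 1 = 0

0


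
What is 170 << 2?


0b10101010 << 2 = 0b1010101000 = 680

680


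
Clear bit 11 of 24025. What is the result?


24025 & ~(1 << 11) = 21977

21977


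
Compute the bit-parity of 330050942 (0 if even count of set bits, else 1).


0b10011101011000010110101111110 has 17 ones => parity 1

1


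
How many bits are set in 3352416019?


0b11000111110100011100111100010011 has 18 set bits

18


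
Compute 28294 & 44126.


0b110111010000110 & 0b1010110001011110 = 0b10110000000110 = 11270

11270


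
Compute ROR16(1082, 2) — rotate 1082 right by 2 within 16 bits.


Rotate 0b10000111010 right by 2 (16-bit) = 0b1000000100001110 = 33038

33038


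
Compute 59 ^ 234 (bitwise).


0b111011 ^ 0b11101010 = 0b11010001 = 209

209


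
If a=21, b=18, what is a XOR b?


21 ^ 18 = 7

7


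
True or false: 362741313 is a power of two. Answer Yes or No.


0b10101100111101111111001000001. Multiple bits set => No

No


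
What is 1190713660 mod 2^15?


1190713660 & 32767 = 22844

22844


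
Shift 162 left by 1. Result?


0b10100010 << 1 = 0b101000100 = 324

324


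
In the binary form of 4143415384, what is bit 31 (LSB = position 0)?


0b11110110111101111000000001011000, position 31 = 1

1


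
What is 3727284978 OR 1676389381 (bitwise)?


0b11011110001010011101101011110010 | 0b1100011111010111010110000000101 = 0b11111111111010111111111011110111 = 4293656311

4293656311


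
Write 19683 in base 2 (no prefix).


19683 = 100110011100011 in binary

100110011100011


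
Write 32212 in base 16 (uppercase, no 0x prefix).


32212 = 7DD4 hex

7DD4


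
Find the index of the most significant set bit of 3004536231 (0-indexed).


0b10110011000101011001010110100111. Highest set bit at position 31

31


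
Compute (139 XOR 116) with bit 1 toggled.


Step 1: 139 ^ 116 = 255
Step 2: 255 ^ (1 << 1) = 255 ^ 2 = 253

253


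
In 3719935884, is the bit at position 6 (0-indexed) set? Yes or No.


0b11011101101110011011011110001100, bit 6 = 0. No

No


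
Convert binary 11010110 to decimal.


11010110 in decimal = 214

214


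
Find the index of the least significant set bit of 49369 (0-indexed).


0b1100000011011001. Lowest set bit at position 0

0


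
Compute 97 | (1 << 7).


97 | (1 << 7) = 97 | 128 = 225

225


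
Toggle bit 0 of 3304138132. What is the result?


3304138132 ^ (1 << 0) = 3304138132 ^ 1 = 3304138133

3304138133


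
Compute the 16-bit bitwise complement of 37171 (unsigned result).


~0b1001000100110011 = 0b110111011001100 = 28364 (16-bit unsigned)

28364


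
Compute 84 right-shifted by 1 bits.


0b1010100 >> 1 = 0b101010 = 42

42


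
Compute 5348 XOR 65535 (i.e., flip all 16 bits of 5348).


5348 ^ 65535 = 60187

60187


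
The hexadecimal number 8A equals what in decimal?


8A hex = 138 decimal

138


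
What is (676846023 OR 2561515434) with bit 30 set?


Step 1: 676846023 | 2561515434 = 3103776751
Step 2: 3103776751 | (1 << 30) = 3103776751 | 1073741824 = 4177518575

4177518575


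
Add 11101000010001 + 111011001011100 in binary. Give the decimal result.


11101000010001 + 111011001011100 = 1011000001101101 = 45165

45165


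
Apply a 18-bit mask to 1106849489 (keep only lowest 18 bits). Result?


1106849489 & 262143 = 77521

77521


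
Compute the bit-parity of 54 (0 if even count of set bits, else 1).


0b110110 has 4 ones => parity 0

0


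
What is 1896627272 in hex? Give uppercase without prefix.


1896627272 = 710C3C48 hex

710C3C48


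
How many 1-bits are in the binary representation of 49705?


0b1100001000101001 has 6 set bits

6


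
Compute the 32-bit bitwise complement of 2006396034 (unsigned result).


~0b1110111100101110010110010000010 = 0b10001000011010001101001101111101 = 2288571261 (32-bit unsigned)

2288571261


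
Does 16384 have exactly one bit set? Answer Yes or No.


0b100000000000000. Only one bit set => Yes

Yes


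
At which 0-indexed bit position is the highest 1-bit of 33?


0b100001. Highest set bit at position 5

5


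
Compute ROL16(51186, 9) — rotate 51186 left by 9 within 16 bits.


Rotate 0b1100011111110010 left by 9 (16-bit) = 0b1110010110001111 = 58767

58767


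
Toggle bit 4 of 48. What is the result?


48 ^ (1 << 4) = 48 ^ 16 = 32

32


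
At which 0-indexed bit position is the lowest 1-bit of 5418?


0b1010100101010. Lowest set bit at position 1

1


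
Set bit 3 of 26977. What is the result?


26977 | (1 << 3) = 26977 | 8 = 26985

26985


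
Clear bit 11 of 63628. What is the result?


63628 & ~(1 << 11) = 61580

61580


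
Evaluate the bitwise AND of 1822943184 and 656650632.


0b1101100101001111110011111010000 & 0b100111001000111011000110001000 = 0b100100001000111010000110000000 = 606314880

606314880


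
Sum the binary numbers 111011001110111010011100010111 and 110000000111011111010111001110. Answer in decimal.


111011001110111010011100010111 + 110000000111011111010111001110 = 1101011010110011001110011100101 = 1801034981

1801034981


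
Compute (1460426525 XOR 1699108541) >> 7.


Step 1: 1460426525 ^ 1699108541 = 843710880
Step 2: 843710880 >> 7 = 6591491

6591491


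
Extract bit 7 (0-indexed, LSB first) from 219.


0b11011011, position 7 = 1

1


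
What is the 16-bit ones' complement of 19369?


19369 ^ 65535 = 46166

46166


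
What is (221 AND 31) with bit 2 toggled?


Step 1: 221 & 31 = 29
Step 2: 29 ^ (1 << 2) = 29 ^ 4 = 25

25


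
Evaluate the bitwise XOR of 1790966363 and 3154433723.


0b1101010101111111111101001011011 ^ 0b10111100000001001101011010111011 = 0b11010110101110110010110011100000 = 3602590944

3602590944


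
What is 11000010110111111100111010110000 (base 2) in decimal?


11000010110111111100111010110000 in decimal = 3269447344

3269447344


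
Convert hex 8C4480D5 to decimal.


8C4480D5 hex = 2353299669 decimal

2353299669


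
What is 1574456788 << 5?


0b1011101110110000100110111010100 << 5 = 0b101110111011000010011011101010000000 = 50382617216

50382617216


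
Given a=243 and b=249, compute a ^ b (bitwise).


243 ^ 249 = 10

10


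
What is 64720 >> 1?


0b1111110011010000 >> 1 = 0b111111001101000 = 32360

32360


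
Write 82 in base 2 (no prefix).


82 = 1010010 in binary

1010010


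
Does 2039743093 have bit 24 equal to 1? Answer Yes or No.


0b1111001100101000000001001110101, bit 24 = 1. Yes

Yes


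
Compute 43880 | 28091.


0b1010101101101000 | 0b110110110111011 = 0b1110111111111011 = 61435

61435


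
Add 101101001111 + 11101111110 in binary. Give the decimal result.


101101001111 + 11101111110 = 1001011001101 = 4813

4813


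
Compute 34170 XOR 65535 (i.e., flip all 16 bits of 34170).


34170 ^ 65535 = 31365

31365


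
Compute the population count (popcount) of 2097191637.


0b1111101000000001001101011010101 has 15 set bits

15


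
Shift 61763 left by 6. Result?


0b1111000101000011 << 6 = 0b1111000101000011000000 = 3952832

3952832


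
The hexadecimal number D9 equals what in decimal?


D9 hex = 217 decimal

217
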